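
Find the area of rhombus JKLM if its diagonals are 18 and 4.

Area of a rhombus = (d1 * d2) / 2
Area = (18 * 4) / 2
Area = 72 / 2
Area = 36

36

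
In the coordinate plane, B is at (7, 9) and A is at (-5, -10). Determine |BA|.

The horizontal distance is |-5 - 7| = 12 and the vertical distance is |-10 - 9| = 19.
By the Pythagorean theorem, d = sqrt(12^2 + 19^2) = sqrt(505).

sqrt(505)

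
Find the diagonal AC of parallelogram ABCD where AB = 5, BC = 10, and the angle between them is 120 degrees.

Law of cosines: d^2 = 5^2 + 10^2 - 2(5)(10)cos(120°) = 175, so d = 5*sqrt(7).

5*sqrt(7)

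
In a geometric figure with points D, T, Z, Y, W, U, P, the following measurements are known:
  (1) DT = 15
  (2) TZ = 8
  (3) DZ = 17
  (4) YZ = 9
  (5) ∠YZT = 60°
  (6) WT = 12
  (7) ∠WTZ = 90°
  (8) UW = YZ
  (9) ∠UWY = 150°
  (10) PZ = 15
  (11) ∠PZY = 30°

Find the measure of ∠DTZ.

Step 1: By the inverse law of cosines on triangle DTZ: cos(∠DTZ) = (15² + 8² − 17²) / (2·15·8) = 0/240 = 0, so ∠DTZ = 90°.

Therefore, the measure of angle ∠DTZ = 90°.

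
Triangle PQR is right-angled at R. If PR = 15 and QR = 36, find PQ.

In a right triangle, the square of the hypotenuse equals the sum of the squares of the two legs.
The legs are 15 and 36, so the hypotenuse = sqrt(225 + 1296) = sqrt(1521) = 39.

39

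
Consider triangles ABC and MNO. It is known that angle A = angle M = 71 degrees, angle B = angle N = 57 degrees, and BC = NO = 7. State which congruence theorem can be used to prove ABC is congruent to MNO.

The given information matches AAS: Two pairs of corresponding angles and a non-included side are equal (Angle-Angle-Side).

AAS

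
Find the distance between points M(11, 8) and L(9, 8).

The horizontal distance is |9 - 11| = 2 and the vertical distance is |8 - 8| = 0.
By the Pythagorean theorem, d = sqrt(2^2 + 0^2) = sqrt(4) = 2.

2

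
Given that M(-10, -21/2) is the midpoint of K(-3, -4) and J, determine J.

Using the midpoint formula: M = ((x1 + x2)/2, (y1 + y2)/2)
We know M = (-10, -21/2) and K = (-3, -4)
For x: -10 = (-3 + x2)/2, so x2 = 2*-10 - -3 = -17
For y: -21/2 = (-4 + y2)/2, so y2 = 2*-21/2 - -4 = -17
J = (-17, -17)

(-17, -17)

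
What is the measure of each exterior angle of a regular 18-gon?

Each exterior angle of a regular n-gon is 360 / n.
For n = 18: 360 / 18 = 20 degrees.

20 degrees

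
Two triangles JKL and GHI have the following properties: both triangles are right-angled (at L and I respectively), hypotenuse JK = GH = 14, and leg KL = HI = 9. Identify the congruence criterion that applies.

The given information provides:
both triangles are right-angled (at L and I respectively), hypotenuse JK = GH = 14, and leg KL = HI = 9
This matches the HL congruence theorem.
The hypotenuse and one leg of two right triangles are equal (Hypotenuse-Leg).

HL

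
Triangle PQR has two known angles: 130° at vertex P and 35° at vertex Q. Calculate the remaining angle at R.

By the triangle angle sum property, the three interior angles of any triangle add up to 180°.
We know angle P = 130° and angle Q = 35°, so their sum is 165°.
Therefore angle R = 180° - 165° = 15°.

15 degrees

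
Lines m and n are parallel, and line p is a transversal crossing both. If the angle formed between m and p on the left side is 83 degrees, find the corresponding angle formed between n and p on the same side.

Corresponding angles formed by parallel lines and a transversal are equal.
The given angle is 83 degrees.
The corresponding angle = 83 degrees.

83 degrees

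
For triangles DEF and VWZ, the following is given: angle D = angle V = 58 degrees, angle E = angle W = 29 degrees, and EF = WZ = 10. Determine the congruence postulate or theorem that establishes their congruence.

The given information matches AAS: Two pairs of corresponding angles and a non-included side are equal (Angle-Angle-Side).

AAS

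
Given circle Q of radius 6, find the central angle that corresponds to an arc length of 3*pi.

Arc length L = 2πr × θ/360, so θ = 360L / (2πr).
θ = 360 × 3*pi / (2π × 6)
θ = 90°
θ = 90°

90°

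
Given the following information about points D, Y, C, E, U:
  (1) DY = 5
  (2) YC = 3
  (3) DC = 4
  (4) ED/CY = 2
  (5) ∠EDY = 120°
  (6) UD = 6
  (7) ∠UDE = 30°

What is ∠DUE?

From the given relations: ED = 2·CY = 2·3 = 6.
Step 1: By the law of cosines on triangle UDE: UE² = 6² + 6² − 2·6·6·cos(30°) = 9.65, so UE ≈ 3.11.
Step 2: By the inverse law of cosines on triangle DUE: cos(∠DUE) = (6² + 3.11² − 6²) / (2·6·3.11) = 9.65/37.27 = 0.2588, so ∠DUE = 75°.

Therefore, the measure of angle ∠DUE = 75°.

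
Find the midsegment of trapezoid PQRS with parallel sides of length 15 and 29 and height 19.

The midsegment (median) of a trapezoid connects the midpoints of the non-parallel sides.
Its length is the average of the two bases: (15 + 29) / 2 = 22.

22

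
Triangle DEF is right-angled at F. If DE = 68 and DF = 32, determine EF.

EF = sqrt(68^2 - 32^2) = sqrt(3600) = 60

60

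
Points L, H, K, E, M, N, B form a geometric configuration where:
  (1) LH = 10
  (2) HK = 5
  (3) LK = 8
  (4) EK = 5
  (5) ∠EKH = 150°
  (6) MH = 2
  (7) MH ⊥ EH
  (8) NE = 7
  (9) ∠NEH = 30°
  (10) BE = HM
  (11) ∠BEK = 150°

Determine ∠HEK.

Step 1: By the law of cosines on triangle EKH: EH² = 5² + 5² − 2·5·5·cos(150°) = 93.3, so EH ≈ 9.66.
Step 2: By the inverse law of cosines on triangle HEK: cos(∠HEK) = (9.66² + 5² − 5²) / (2·9.66·5) = 93.3/96.59 = 0.9659, so ∠HEK = 15°.

Therefore, the measure of angle ∠HEK = 15°.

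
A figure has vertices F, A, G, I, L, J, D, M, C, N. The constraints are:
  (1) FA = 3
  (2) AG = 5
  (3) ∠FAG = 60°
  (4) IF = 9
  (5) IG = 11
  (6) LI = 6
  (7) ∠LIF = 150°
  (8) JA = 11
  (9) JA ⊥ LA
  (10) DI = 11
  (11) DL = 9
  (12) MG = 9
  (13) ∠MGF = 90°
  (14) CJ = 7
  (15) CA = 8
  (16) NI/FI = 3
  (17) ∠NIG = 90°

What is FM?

Step 1: By the law of cosines on triangle FAG: FG² = 3² + 5² − 2·3·5·cos(60°) = 19, so FG = √19.
Step 2: By the law of cosines on triangle FGM: FM² = √19² + 9² − 2·√19·9·cos(90°) = 100, so FM = 10.

Therefore, the length of FM = 10.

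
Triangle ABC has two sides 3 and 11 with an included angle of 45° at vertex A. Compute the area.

Area = (1/2) * AB * AC * sin(A)
Area = (1/2) * 3 * 11 * sin(45°)
Area = (1/2) * 3 * 11 * sqrt(2)/2
Area = 33*sqrt(2)/4

33*sqrt(2)/4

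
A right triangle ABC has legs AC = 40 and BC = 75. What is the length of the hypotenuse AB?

By the Pythagorean theorem: AB^2 = AC^2 + BC^2
AB^2 = 40^2 + 75^2 = 1600 + 5625 = 7225
AB = sqrt(7225) = 85

85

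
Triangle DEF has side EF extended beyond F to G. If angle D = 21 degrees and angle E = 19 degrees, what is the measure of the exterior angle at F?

By the exterior angle theorem, an exterior angle of a triangle equals the sum of the two remote interior angles.
Exterior angle = angle D + angle E
Exterior angle = 21 + 19 = 40 degrees

40 degrees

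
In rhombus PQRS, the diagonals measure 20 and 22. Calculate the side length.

Half-diagonals are 10 and 11. side = sqrt(10^2 + 11^2) = sqrt(221)

sqrt(221)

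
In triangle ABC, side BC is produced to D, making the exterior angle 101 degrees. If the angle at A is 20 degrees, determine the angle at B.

angle B = 101 - 20 = 81 degrees (exterior angle theorem).

81 degrees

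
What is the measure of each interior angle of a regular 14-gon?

Each interior angle of a regular n-gon is (n - 2) * 180 / n.
For n = 14: (14 - 2) * 180 / 14 = 2160/14 = 1080/7 degrees.

1080/7 degrees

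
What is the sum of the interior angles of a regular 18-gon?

The sum of interior angles of an n-sided polygon is (n - 2) * 180.
For n = 18: (18 - 2) * 180 = 16 * 180 = 2880 degrees.

2880 degrees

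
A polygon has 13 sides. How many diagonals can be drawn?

Each of the 13 vertices connects to 10 non-adjacent vertices via diagonals.
Total connections = 13 × 10 = 130, but each diagonal is counted twice.
Number of diagonals = 130 / 2 = 65.

65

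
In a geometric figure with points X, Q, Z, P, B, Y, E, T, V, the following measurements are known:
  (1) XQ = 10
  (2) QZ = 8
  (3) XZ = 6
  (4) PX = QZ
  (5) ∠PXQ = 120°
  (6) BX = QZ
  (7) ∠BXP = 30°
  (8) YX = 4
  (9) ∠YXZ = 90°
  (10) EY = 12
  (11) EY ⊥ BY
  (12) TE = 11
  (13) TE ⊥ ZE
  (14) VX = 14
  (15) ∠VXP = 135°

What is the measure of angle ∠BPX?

From the given relations: PX = QZ = 8; BX = QZ = 8.
Step 1: By the law of cosines on triangle PXB: PB² = 8² + 8² − 2·8·8·cos(30°) = 17.15, so PB ≈ 4.14.
Step 2: By the inverse law of cosines on triangle BPX: cos(∠BPX) = (4.14² + 8² − 8²) / (2·4.14·8) = 17.15/66.26 = 0.2588, so ∠BPX = 75°.

Therefore, the measure of angle ∠BPX = 75°.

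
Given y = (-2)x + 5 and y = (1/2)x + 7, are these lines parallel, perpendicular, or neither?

Slope of line 1: m1 = -2
Slope of line 2: m2 = 1/2
Two lines are perpendicular when the product of their slopes is -1 (negative reciprocals).
m1 * m2 = (-2) * (1/2) = -1, confirming perpendicularity.

Perpendicular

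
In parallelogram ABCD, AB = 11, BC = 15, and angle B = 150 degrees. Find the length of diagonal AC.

Law of cosines: d^2 = 11^2 + 15^2 - 2(11)(15)cos(150°) = 165*sqrt(3) + 346, so d = sqrt(165*sqrt(3) + 346).

sqrt(165*sqrt(3) + 346)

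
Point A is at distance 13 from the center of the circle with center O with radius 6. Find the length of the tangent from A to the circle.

The tangent, radius, and line from the external point to the center form a right triangle.
The right angle is where the tangent meets the radius.
By the Pythagorean theorem: tangent² + 6² = 13²
tangent² = 169 - 36 = 133
tangent = sqrt(133)

sqrt(133)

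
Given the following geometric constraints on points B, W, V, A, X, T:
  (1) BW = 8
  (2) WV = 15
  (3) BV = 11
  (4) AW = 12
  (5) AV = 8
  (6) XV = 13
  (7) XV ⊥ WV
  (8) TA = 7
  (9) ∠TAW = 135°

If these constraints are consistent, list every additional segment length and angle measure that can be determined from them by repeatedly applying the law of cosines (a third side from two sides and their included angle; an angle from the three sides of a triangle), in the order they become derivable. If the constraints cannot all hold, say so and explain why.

The constraints are consistent. Derivable facts, in order:
After 1 step:
- WT ≈ 17.66
- WX ≈ 19.85
- ∠AVW = 52.83°
- ∠AWV = 32.09°
- ∠BVW = 31.29°
- ∠BWV = 45.57°
- ∠VAW = 95.08°
- ∠VBW = 103.14°
After 2 steps:
- ∠ATW = 28.72°
- ∠AWT = 16.28°
- ∠VWX = 40.91°
- ∠VXW = 49.09°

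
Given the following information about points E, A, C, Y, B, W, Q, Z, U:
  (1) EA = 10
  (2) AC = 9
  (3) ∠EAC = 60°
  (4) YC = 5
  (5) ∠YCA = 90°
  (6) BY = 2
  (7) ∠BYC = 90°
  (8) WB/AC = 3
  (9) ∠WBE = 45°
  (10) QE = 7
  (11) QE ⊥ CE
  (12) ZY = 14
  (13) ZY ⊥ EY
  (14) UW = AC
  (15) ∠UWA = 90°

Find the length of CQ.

Step 1: By the law of cosines on triangle EAC: EC² = 10² + 9² − 2·10·9·cos(60°) = 91, so EC = √91.
Step 2: By the law of cosines on triangle CEQ: CQ² = √91² + 7² − 2·√91·7·cos(90°) = 140, so CQ = 2·√35.

Therefore, the length of CQ = 2·√35.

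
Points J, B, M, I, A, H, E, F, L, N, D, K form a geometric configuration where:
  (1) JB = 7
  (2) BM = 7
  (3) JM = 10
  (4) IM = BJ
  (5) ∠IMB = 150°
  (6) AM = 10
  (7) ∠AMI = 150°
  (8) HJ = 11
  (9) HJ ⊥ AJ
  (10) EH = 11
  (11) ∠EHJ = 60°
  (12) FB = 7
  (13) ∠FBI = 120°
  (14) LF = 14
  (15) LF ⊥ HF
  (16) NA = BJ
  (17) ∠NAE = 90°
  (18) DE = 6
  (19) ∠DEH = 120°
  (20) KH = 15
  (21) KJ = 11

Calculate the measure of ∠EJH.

Step 1: By the law of cosines on triangle JHE: JE² = 11² + 11² − 2·11·11·cos(60°) = 121, so JE = 11.
Step 2: By the inverse law of cosines on triangle EJH: cos(∠EJH) = (11² + 11² − 11²) / (2·11·11) = 121/242 = 0.5, so ∠EJH = 60°.

Therefore, the measure of angle ∠EJH = 60°.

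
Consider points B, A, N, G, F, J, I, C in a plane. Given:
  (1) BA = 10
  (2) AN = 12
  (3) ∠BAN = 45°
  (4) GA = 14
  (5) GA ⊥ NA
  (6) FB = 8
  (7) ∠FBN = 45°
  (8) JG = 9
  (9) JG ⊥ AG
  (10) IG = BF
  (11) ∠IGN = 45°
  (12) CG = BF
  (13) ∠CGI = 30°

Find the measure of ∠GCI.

From the given relations: CG = BF = 8; IG = BF = 8.
Step 1: By the law of cosines on triangle CGI: CI² = 8² + 8² − 2·8·8·cos(30°) = 17.15, so CI ≈ 4.14.
Step 2: By the inverse law of cosines on triangle GCI: cos(∠GCI) = (8² + 4.14² − 8²) / (2·8·4.14) = 17.15/66.26 = 0.2588, so ∠GCI = 75°.

Therefore, the measure of angle ∠GCI = 75°.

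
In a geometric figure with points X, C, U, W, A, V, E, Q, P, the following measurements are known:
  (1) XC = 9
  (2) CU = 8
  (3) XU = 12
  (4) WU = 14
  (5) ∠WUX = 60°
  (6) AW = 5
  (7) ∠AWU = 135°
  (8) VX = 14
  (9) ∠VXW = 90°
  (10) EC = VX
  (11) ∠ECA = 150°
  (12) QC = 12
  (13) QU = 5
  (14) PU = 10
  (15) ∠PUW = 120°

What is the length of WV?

Step 1: By the law of cosines on triangle XUW: XW² = 12² + 14² − 2·12·14·cos(60°) = 172, so XW = 2·√43.
Step 2: By the law of cosines on triangle WXV: WV² = (2·√43)² + 14² − 2·2·√43·14·cos(90°) = 368, so WV = 4·√23.

Therefore, the length of WV = 4·√23.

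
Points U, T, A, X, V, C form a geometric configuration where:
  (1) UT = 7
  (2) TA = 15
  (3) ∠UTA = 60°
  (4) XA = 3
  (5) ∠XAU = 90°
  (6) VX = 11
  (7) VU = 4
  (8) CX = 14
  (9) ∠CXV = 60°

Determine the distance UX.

Step 1: By the law of cosines on triangle UTA: UA² = 7² + 15² − 2·7·15·cos(60°) = 169, so UA = 13.
Step 2: By the law of cosines on triangle UAX: UX² = 13² + 3² − 2·13·3·cos(90°) = 178, so UX = √178.

Therefore, the length of UX = √178.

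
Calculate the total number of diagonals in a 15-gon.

The number of diagonals in an n-gon is n(n - 3)/2.
For n = 15: 15(15 - 3)/2 = 15 × 12 / 2 = 90.

90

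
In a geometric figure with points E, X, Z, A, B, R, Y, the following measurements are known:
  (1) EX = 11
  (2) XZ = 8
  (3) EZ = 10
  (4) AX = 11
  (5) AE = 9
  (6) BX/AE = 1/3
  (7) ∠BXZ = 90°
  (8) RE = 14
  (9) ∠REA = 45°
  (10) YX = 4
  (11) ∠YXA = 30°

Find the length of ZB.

From the given relations: BX = 1/3·AE = 1/3·9 = 3.
Step 1: By the law of cosines on triangle ZXB: ZB² = 8² + 3² − 2·8·3·cos(90°) = 73, so ZB = √73.

Therefore, the length of ZB = √73.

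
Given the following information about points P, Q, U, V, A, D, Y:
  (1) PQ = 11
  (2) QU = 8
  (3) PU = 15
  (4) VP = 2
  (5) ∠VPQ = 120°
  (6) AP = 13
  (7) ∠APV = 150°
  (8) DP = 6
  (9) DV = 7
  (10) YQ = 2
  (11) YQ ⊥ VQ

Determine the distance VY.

Step 1: By the law of cosines on triangle VPQ: VQ² = 2² + 11² − 2·2·11·cos(120°) = 147, so VQ = 7·√3.
Step 2: By the law of cosines on triangle VQY: VY² = (7·√3)² + 2² − 2·7·√3·2·cos(90°) = 151, so VY = √151.

Therefore, the length of VY = √151.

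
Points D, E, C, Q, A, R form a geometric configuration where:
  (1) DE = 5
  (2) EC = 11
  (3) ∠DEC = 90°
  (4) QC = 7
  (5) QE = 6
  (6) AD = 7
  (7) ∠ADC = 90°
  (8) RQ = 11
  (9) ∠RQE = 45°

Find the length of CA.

Step 1: By the law of cosines on triangle CED: CD² = 11² + 5² − 2·11·5·cos(90°) = 146, so CD = √146.
Step 2: By the law of cosines on triangle CDA: CA² = √146² + 7² − 2·√146·7·cos(90°) = 195, so CA = √195.

Therefore, the length of CA = √195.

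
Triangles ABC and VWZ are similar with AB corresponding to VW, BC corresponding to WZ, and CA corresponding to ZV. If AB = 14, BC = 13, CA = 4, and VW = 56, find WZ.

k = 56/14 = 4. WZ = 4 * 13 = 52.

52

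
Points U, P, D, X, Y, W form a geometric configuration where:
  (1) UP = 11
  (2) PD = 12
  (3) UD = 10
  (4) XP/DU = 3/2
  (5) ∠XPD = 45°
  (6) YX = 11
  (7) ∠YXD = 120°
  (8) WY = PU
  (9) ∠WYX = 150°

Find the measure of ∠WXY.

From the given relations: WY = PU = 11.
Step 1: By the law of cosines on triangle XYW: XW² = 11² + 11² − 2·11·11·cos(150°) = 451.58, so XW ≈ 21.25.
Step 2: By the inverse law of cosines on triangle WXY: cos(∠WXY) = (21.25² + 11² − 11²) / (2·21.25·11) = 451.58/467.51 = 0.9659, so ∠WXY = 15°.

Therefore, the measure of angle ∠WXY = 15°.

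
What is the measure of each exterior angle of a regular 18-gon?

Each exterior angle of a regular n-gon is 360 / n.
For n = 18: 360 / 18 = 20 degrees.

20 degrees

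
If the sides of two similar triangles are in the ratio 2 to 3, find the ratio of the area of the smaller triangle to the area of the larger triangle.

The ratio of areas of similar triangles equals the square of the side ratio.
Side ratio = 2:3
Area ratio = (2/3)^2 = 4/9 = 4:9

4:9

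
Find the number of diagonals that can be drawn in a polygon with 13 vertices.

Each of the 13 vertices connects to 10 non-adjacent vertices via diagonals.
Total connections = 13 × 10 = 130, but each diagonal is counted twice.
Number of diagonals = 130 / 2 = 65.

65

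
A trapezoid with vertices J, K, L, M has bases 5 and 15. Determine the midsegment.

The midsegment of a trapezoid = (base1 + base2) / 2
midsegment = (5 + 15) / 2
midsegment = 20 / 2
midsegment = 10

10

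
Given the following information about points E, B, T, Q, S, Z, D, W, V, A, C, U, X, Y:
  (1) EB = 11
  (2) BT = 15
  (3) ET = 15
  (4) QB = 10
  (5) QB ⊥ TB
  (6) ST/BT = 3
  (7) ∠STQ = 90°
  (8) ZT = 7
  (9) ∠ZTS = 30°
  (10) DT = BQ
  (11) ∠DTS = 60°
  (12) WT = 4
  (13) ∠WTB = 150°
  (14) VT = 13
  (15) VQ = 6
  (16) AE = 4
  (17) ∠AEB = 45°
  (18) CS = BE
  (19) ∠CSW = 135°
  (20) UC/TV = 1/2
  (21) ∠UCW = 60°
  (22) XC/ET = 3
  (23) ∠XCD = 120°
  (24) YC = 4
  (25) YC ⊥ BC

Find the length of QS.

From the given relations: ST = 3·BT = 3·15 = 45.
Step 1: By the law of cosines on triangle QBT: QT² = 10² + 15² − 2·10·15·cos(90°) = 325, so QT = 5·√13.
Step 2: By the law of cosines on triangle QTS: QS² = (5·√13)² + 45² − 2·5·√13·45·cos(90°) = 2350, so QS = 5·√94.

Therefore, the length of QS = 5·√94.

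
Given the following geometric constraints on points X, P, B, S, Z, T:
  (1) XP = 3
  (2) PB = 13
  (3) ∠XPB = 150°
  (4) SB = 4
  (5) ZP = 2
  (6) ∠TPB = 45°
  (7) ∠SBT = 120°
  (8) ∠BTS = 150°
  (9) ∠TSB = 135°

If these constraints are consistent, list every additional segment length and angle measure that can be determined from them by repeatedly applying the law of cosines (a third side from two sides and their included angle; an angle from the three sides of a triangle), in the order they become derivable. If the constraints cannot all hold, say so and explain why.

These constraints are not satisfiable: (7), (8) and (9) are the three interior angles of triangle SBT, which must sum to 180°, but 120° + 150° + 135° = 405°. No planar figure meets all of them, so nothing further can be derived.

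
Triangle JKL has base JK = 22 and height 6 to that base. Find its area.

Area = (1/2)(22)(6) = 66

66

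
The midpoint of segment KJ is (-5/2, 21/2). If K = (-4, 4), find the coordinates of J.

Using the midpoint formula: M = ((x1 + x2)/2, (y1 + y2)/2)
We know M = (-5/2, 21/2) and K = (-4, 4)
For x: -5/2 = (-4 + x2)/2, so x2 = 2*-5/2 - -4 = -1
For y: 21/2 = (4 + y2)/2, so y2 = 2*21/2 - 4 = 17
J = (-1, 17)

(-1, 17)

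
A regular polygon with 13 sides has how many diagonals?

Total line segments between 13 vertices = C(13,2) = 78.
Subtract the 13 sides: 78 - 13 = 65 diagonals.

65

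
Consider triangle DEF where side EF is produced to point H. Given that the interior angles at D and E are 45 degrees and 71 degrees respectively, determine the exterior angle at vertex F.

The interior angle at F is 180 - 45 - 71 = 64 degrees.
The exterior angle and interior angle at F are supplementary:
Exterior angle = 180 - 64 = 116 degrees.

116 degrees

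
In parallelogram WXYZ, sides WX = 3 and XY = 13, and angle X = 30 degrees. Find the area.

The area of a parallelogram equals the product of two adjacent sides times the sine of the included angle.
This is because the height equals 13 * sin(30°) = 13/2.
Area = 3 * 13/2 = 39/2

39/2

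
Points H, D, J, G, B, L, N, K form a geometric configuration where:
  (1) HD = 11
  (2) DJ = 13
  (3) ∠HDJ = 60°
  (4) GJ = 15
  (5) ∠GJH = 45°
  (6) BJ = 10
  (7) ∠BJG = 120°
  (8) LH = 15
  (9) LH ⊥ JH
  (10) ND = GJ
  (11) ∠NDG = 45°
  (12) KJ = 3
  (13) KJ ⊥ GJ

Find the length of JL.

Step 1: By the law of cosines on triangle JDH: JH² = 13² + 11² − 2·13·11·cos(60°) = 147, so JH = 7·√3.
Step 2: By the law of cosines on triangle JHL: JL² = (7·√3)² + 15² − 2·7·√3·15·cos(90°) = 372, so JL = 2·√93.

Therefore, the length of JL = 2·√93.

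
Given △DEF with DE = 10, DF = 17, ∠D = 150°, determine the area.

Area = (1/2) * DE * DF * sin(D)
Area = (1/2) * 10 * 17 * sin(150°)
Area = (1/2) * 10 * 17 * 1/2
Area = 85/2

85/2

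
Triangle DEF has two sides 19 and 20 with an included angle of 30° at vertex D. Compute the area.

When two sides and the included angle are known, the area formula is (1/2)ab sin(C).
The height from one side to the opposite vertex is 20 sin(30°) = 10.
Area = (1/2) * 19 * 10 = 95.

95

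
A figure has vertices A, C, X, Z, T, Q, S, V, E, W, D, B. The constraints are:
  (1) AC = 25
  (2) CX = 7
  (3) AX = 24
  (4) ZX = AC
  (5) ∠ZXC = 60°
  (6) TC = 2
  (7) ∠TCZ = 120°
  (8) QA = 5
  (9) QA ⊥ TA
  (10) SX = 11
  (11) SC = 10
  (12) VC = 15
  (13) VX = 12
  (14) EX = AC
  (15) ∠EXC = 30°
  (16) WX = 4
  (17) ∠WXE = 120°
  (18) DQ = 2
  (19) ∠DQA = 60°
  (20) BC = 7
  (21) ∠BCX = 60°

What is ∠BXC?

Step 1: By the law of cosines on triangle XCB: XB² = 7² + 7² − 2·7·7·cos(60°) = 49, so XB = 7.
Step 2: By the inverse law of cosines on triangle BXC: cos(∠BXC) = (7² + 7² − 7²) / (2·7·7) = 49/98 = 0.5, so ∠BXC = 60°.

Therefore, the measure of angle ∠BXC = 60°.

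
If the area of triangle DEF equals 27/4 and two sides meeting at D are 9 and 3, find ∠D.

Area = (1/2) * a * b * sin(C)
sin(C) = 2 * Area / (a * b)
sin(C) = 2 * 27/4 / (9 * 3)
sin(C) = 1/2
C = arcsin(1/2) = 30°
Since sin(180° - C) = sin(C), the obtuse angle 150° gives the same area, so C = 30° or C = 150°.

30° or 150°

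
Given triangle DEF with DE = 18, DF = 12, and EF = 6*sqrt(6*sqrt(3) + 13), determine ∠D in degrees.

By the inverse law of cosines: cos(D) = (DE² + DF² - EF²) / (2 × DE × DF)
cos(D) = (18² + 12² - (6*sqrt(6*sqrt(3) + 13))²) / (2 × 18 × 12)
cos(D) = (324 + 144 - (216*sqrt(3) + 468)) / 432
cos(D) = -sqrt(3)/2
D = arccos(-sqrt(3)/2) = 150°

150°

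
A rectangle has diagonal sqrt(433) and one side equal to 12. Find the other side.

The diagonal of a rectangle forms a right triangle with the two sides.
Rearranging the Pythagorean theorem: missing side = sqrt(d^2 - known^2).
= sqrt(433 - 144) = sqrt(289) = 17.

17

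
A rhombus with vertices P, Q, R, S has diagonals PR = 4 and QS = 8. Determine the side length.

The diagonals of a rhombus bisect each other at right angles.
Half-diagonals: 4/2 = 2 and 8/2 = 4
side = sqrt(2^2 + 4^2)
side = sqrt(4 + 16)
side = sqrt(20) = 2*sqrt(5)

2*sqrt(5)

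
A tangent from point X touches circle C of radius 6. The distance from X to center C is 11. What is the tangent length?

The tangent, radius, and line from the external point to the center form a right triangle.
The right angle is where the tangent meets the radius.
By the Pythagorean theorem: tangent² + 6² = 11²
tangent² = 121 - 36 = 85
tangent = sqrt(85)

sqrt(85)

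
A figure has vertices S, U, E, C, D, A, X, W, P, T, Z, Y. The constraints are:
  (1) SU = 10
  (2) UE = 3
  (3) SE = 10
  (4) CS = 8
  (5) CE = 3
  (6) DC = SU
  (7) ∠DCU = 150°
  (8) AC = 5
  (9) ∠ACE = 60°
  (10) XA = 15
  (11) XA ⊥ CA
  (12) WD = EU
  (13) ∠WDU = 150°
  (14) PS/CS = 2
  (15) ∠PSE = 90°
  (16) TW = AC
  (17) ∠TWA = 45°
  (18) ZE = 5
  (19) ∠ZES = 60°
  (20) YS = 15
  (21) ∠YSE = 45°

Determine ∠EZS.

Step 1: By the law of cosines on triangle ZES: ZS² = 5² + 10² − 2·5·10·cos(60°) = 75, so ZS = 5·√3.
Step 2: By the inverse law of cosines on triangle EZS: cos(∠EZS) = (5² + (5·√3)² − 10²) / (2·5·5·√3) = 0/86.6 = 0, so ∠EZS = 90°.

Therefore, the measure of angle ∠EZS = 90°.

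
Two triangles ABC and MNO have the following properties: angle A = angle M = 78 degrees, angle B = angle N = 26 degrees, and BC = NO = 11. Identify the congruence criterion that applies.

The given information matches AAS: Two pairs of corresponding angles and a non-included side are equal (Angle-Angle-Side).

AAS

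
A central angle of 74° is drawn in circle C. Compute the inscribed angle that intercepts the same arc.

An inscribed angle intercepts an arc from a point on the circle, while the central angle intercepts the same arc from the center.
The inscribed angle is always half the central angle: 74° / 2 = 37°.

37°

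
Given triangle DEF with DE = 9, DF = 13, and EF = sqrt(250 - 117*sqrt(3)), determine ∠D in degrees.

When all three sides of a triangle are known, the law of cosines can be rearranged to find any angle.
cos(C) = (a² + b² - c²) / (2ab) gives cos(D) = sqrt(3)/2.
Taking the inverse cosine: D = 30°.

30°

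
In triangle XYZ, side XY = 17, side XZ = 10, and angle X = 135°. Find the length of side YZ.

Law of cosines: YZ^2 = 17^2 + 10^2 - 2(17)(10)cos(135°) = 170*sqrt(2) + 389, so YZ = sqrt(170*sqrt(2) + 389).

sqrt(170*sqrt(2) + 389)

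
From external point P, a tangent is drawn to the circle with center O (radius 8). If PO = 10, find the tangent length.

tangent = √(d² - r²) = √(10² - 8²) = √(100 - 64) = √36 = 6

6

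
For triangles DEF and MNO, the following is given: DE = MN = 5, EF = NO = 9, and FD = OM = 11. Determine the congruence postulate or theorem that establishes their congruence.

The given information provides:
DE = MN = 5, EF = NO = 9, and FD = OM = 11
This matches the SSS congruence theorem.
All three pairs of corresponding sides are equal (Side-Side-Side).

SSS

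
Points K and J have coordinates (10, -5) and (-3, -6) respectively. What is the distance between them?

The horizontal distance is |-3 - 10| = 13 and the vertical distance is |-6 - -5| = 1.
By the Pythagorean theorem, d = sqrt(13^2 + 1^2) = sqrt(170).

sqrt(170)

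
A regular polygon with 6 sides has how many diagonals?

Each of the 6 vertices connects to 3 non-adjacent vertices via diagonals.
Total connections = 6 × 3 = 18, but each diagonal is counted twice.
Number of diagonals = 18 / 2 = 9.

9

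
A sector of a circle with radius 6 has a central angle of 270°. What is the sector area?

Sector area = πr² × θ/360
= π × 6² × 3/4
= π × 36 × 3/4
= 27*pi

27*pi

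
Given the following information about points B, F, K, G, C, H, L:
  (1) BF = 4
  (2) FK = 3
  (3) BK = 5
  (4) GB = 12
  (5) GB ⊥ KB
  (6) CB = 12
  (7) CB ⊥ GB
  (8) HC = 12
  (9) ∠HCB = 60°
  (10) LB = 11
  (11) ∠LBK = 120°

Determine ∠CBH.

Step 1: By the law of cosines on triangle BCH: BH² = 12² + 12² − 2·12·12·cos(60°) = 144, so BH = 12.
Step 2: By the inverse law of cosines on triangle CBH: cos(∠CBH) = (12² + 12² − 12²) / (2·12·12) = 144/288 = 0.5, so ∠CBH = 60°.

Therefore, the measure of angle ∠CBH = 60°.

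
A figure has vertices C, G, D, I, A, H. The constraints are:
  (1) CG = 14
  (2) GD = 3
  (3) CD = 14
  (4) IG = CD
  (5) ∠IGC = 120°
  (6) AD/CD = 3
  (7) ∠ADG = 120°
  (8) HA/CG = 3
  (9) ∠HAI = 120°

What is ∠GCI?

From the given relations: IG = CD = 14.
Step 1: By the law of cosines on triangle CGI: CI² = 14² + 14² − 2·14·14·cos(120°) = 588, so CI = 14·√3.
Step 2: By the inverse law of cosines on triangle GCI: cos(∠GCI) = (14² + (14·√3)² − 14²) / (2·14·14·√3) = 588/678.96 = 0.866, so ∠GCI = 30°.

Therefore, the measure of angle ∠GCI = 30°.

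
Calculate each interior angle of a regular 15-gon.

Each interior angle of a regular n-gon is (n - 2) * 180 / n.
For n = 15: (15 - 2) * 180 / 15 = 2340/15 = 156 degrees.

156 degrees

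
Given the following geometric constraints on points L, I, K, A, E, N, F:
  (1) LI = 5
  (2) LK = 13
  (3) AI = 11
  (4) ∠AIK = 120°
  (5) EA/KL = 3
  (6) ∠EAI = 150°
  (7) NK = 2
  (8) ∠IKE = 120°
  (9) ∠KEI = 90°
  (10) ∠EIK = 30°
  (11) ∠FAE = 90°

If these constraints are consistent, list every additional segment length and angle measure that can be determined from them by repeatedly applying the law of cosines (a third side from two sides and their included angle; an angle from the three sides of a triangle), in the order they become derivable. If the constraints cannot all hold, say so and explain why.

These constraints are not satisfiable: (8), (9) and (10) are the three interior angles of triangle IKE, which must sum to 180°, but 120° + 90° + 30° = 240°. No planar figure meets all of them, so nothing further can be derived.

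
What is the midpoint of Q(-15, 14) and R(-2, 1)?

The midpoint is the point halfway along the segment.
Move half the horizontal distance: -15 + (-2 - -15)/2 = -15 + 13/2 = -17/2
Move half the vertical distance: 14 + (1 - 14)/2 = 14 + -13/2 = 15/2
Midpoint = (-17/2, 15/2)

(-17/2, 15/2)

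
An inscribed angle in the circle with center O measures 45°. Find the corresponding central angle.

By the inscribed angle theorem, the central angle is twice the inscribed angle.
Central angle = 2 × 45° = 90°

90°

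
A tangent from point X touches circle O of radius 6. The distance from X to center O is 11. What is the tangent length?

tangent = √(d² - r²) = √(11² - 6²) = √(121 - 36) = √85 = sqrt(85)

sqrt(85)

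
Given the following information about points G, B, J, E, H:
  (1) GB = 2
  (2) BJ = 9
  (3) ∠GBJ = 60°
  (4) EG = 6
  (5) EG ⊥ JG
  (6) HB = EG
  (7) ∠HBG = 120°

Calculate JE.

Step 1: By the law of cosines on triangle JBG: JG² = 9² + 2² − 2·9·2·cos(60°) = 67, so JG = √67.
Step 2: By the law of cosines on triangle JGE: JE² = √67² + 6² − 2·√67·6·cos(90°) = 103, so JE = √103.

Therefore, the length of JE = √103.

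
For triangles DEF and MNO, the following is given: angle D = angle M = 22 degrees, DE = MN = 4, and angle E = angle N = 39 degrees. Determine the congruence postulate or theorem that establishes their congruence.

Consider the given information: angle D = angle M = 22 degrees, DE = MN = 4, and angle E = angle N = 39 degrees
This is not SAS or AAS: SAS requires two sides and the included angle between them. AAS requires two angles and a non-included side.
The correct criterion is ASA. Two pairs of corresponding angles and the included side are equal (Angle-Side-Angle).

ASA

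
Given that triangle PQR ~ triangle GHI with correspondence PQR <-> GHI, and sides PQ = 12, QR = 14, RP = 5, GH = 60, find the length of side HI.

Since the triangles are similar, the ratio of corresponding sides is constant.
Scale factor k = GH / PQ = 60 / 12 = 5
HI = k * QR = 5 * 14 = 70

70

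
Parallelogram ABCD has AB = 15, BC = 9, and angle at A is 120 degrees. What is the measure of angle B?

Consecutive angles are supplementary: angle B = 180 - 120 = 60 degrees.

60 degrees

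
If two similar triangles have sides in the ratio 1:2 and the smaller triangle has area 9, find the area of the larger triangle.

For similar figures, the area ratio equals the square of the side ratio.
Side ratio (the smaller triangle to the larger triangle) = 1:2, so area ratio = 1^2:2^2 = 1:4.
If the area of the smaller triangle is 9, then the area of the larger triangle = 9 * (4/1) = 36.

36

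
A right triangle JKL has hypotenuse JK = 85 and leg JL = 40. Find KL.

KL = sqrt(85^2 - 40^2) = sqrt(5625) = 75

75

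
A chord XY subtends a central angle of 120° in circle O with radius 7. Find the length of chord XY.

Chord length = 2r sin(θ/2)
= 2 × 7 × sin(120°/2)
= 2 × 7 × sin(60°)
= 7*sqrt(3)

7*sqrt(3)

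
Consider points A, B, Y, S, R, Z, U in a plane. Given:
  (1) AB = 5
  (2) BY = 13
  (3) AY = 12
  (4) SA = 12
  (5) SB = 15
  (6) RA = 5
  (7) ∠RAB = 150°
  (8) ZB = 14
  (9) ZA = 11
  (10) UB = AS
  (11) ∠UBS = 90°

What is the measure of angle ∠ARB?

Step 1: By the law of cosines on triangle RAB: RB² = 5² + 5² − 2·5·5·cos(150°) = 93.3, so RB ≈ 9.66.
Step 2: By the inverse law of cosines on triangle ARB: cos(∠ARB) = (5² + 9.66² − 5²) / (2·5·9.66) = 93.3/96.59 = 0.9659, so ∠ARB = 15°.

Therefore, the measure of angle ∠ARB = 15°.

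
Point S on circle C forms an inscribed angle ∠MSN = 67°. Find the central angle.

By the inscribed angle theorem, the central angle is twice the inscribed angle.
Central angle = 2 × 67° = 134°

134°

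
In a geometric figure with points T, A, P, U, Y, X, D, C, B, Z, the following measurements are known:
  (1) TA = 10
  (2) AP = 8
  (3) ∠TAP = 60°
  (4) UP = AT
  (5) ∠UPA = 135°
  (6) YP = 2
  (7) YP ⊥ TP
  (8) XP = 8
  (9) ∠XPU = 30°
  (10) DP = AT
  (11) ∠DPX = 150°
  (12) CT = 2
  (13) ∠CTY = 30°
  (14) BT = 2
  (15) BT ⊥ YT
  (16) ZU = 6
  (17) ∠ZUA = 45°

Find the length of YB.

Step 1: By the law of cosines on triangle PAT: PT² = 8² + 10² − 2·8·10·cos(60°) = 84, so PT = 2·√21.
Step 2: By the law of cosines on triangle YPT: YT² = 2² + (2·√21)² − 2·2·2·√21·cos(90°) = 88, so YT = 2·√22.
Step 3: By the law of cosines on triangle YTB: YB² = (2·√22)² + 2² − 2·2·√22·2·cos(90°) = 92, so YB = 2·√23.

Therefore, the length of YB = 2·√23.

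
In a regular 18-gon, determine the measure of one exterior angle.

Each exterior angle of a regular n-gon is 360 / n.
For n = 18: 360 / 18 = 20 degrees.

20 degrees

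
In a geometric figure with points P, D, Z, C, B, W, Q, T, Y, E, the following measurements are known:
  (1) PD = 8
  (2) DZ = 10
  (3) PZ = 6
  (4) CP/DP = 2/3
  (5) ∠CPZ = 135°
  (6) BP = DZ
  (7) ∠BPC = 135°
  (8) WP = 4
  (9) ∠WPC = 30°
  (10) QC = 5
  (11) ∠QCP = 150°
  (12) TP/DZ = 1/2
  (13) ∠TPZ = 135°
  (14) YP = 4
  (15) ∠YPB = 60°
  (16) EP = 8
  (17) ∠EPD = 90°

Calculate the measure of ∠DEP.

Step 1: By the law of cosines on triangle EPD: ED² = 8² + 8² − 2·8·8·cos(90°) = 128, so ED = 8·√2.
Step 2: By the inverse law of cosines on triangle DEP: cos(∠DEP) = ((8·√2)² + 8² − 8²) / (2·8·√2·8) = 128/181.02 = 0.7071, so ∠DEP = 45°.

Therefore, the measure of angle ∠DEP = 45°.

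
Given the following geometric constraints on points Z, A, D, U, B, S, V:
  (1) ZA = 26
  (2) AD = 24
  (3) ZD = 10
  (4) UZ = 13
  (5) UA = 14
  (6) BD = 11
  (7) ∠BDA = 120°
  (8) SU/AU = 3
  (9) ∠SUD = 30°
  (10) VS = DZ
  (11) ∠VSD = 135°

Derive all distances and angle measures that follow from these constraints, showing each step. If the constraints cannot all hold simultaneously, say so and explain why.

The constraints are consistent.

From the given relations:
  SU = 3·AU = 3·14 = 42
  VS = DZ = 10

Step 1: From AD = 24, DB = 11, and ∠ADB = 120°, by the law of cosines:
  AB² = AD² + DB² - 2·AD·DB·cos(120°) = 576 + 121 + 264 = 961
  AB = 31

Step 2: From ZA = 26, ZD = 10, AD = 24, by the inverse law of cosines:
  cos(∠AZD) = (ZA² + ZD² - AD²) / (2·ZA·ZD)
  ∠AZD = 67.38°

Step 3: From ZA = 26, ZU = 13, AU = 14, by the inverse law of cosines:
  cos(∠AZU) = (ZA² + ZU² - AU²) / (2·ZA·ZU)
  ∠AZU = 16.25°

Step 4: From AD = 24, AZ = 26, DZ = 10, by the inverse law of cosines:
  cos(∠DAZ) = (AD² + AZ² - DZ²) / (2·AD·AZ)
  ∠DAZ = 22.62°

Step 5: From AU = 14, AZ = 26, UZ = 13, by the inverse law of cosines:
  cos(∠UAZ) = (AU² + AZ² - UZ²) / (2·AU·AZ)
  ∠UAZ = 15.06°

Step 6: From DA = 24, DZ = 10, AZ = 26, by the inverse law of cosines:
  cos(∠ADZ) = (DA² + DZ² - AZ²) / (2·DA·DZ)
  ∠ADZ = 90°

Step 7: From UA = 14, UZ = 13, AZ = 26, by the inverse law of cosines:
  cos(∠AUZ) = (UA² + UZ² - AZ²) / (2·UA·UZ)
  ∠AUZ = 148.69°

Step 8: From AB = 31, AD = 24, BD = 11, by the inverse law of cosines:
  cos(∠BAD) = (AB² + AD² - BD²) / (2·AB·AD)
  ∠BAD = 17.9°

Step 9: From BA = 31, BD = 11, AD = 24, by the inverse law of cosines:
  cos(∠ABD) = (BA² + BD² - AD²) / (2·BA·BD)
  ∠ABD = 42.1°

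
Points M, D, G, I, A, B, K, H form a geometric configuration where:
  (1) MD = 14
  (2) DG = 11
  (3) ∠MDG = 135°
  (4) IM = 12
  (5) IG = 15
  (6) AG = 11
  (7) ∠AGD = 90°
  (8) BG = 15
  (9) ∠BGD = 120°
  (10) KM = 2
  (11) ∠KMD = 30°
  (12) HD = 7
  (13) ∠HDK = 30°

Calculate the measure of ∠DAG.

Step 1: By the law of cosines on triangle AGD: AD² = 11² + 11² − 2·11·11·cos(90°) = 242, so AD = 11·√2.
Step 2: By the inverse law of cosines on triangle DAG: cos(∠DAG) = ((11·√2)² + 11² − 11²) / (2·11·√2·11) = 242/342.24 = 0.7071, so ∠DAG = 45°.

Therefore, the measure of angle ∠DAG = 45°.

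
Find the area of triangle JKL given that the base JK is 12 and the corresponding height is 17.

Area = (1/2)(12)(17) = 102

102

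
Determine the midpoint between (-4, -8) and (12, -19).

The midpoint is the point halfway along the segment.
Move half the horizontal distance: -4 + (12 - -4)/2 = -4 + 16/2 = 4
Move half the vertical distance: -8 + (-19 - -8)/2 = -8 + -11/2 = -27/2
Midpoint = (4, -27/2)

(4, -27/2)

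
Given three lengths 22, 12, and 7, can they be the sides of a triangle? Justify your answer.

The longest side is 22. The other two sides sum to 7 + 12 = 19.
Since 19 ≤ 22, the two shorter sides cannot reach around to close the triangle.

No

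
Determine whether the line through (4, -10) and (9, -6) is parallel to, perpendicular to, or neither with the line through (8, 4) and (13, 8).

Slope of line 1: m1 = (-6 - -10)/(9 - 4) = 4/5 = 4/5
Slope of line 2: m2 = (8 - 4)/(13 - 8) = 4/5 = 4/5
m1 = m2, so the lines are parallel.

Parallel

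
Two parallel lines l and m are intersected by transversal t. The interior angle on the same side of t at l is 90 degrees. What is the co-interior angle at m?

Co-interior angles sum to 180: 180 - 90 = 90 degrees.

90 degrees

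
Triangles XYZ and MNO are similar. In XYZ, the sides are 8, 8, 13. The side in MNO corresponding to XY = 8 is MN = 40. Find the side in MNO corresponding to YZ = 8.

k = 40/8 = 5. NO = 5 * 8 = 40.

40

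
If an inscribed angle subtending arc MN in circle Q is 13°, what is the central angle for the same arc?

The inscribed angle theorem states that a central angle is always twice any inscribed angle that subtends the same arc.
Since the inscribed angle is 13°, the central angle = 2 × 13° = 26°.

26°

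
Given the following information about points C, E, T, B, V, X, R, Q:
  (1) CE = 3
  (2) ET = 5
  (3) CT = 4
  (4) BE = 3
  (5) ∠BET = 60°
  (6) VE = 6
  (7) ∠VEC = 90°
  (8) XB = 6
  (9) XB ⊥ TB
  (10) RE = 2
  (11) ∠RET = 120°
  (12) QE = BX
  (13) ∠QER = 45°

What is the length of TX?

Step 1: By the law of cosines on triangle BET: BT² = 3² + 5² − 2·3·5·cos(60°) = 19, so BT = √19.
Step 2: By the law of cosines on triangle TBX: TX² = √19² + 6² − 2·√19·6·cos(90°) = 55, so TX = √55.

Therefore, the length of TX = √55.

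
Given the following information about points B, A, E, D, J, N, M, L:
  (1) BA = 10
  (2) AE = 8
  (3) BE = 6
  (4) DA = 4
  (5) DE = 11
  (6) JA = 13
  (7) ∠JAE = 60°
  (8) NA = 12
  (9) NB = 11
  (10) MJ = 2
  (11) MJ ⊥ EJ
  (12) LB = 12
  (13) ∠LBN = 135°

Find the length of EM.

Step 1: By the law of cosines on triangle EAJ: EJ² = 8² + 13² − 2·8·13·cos(60°) = 129, so EJ = √129.
Step 2: By the law of cosines on triangle EJM: EM² = √129² + 2² − 2·√129·2·cos(90°) = 133, so EM = √133.

Therefore, the length of EM = √133.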